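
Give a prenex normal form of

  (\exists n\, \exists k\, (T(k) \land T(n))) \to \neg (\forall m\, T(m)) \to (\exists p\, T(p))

\forall n\, \forall k\, \forall m\, \exists p\, (\neg T(k) \lor \neg T(n) \lor T(m) \lor T(p))

First replace A → B with ¬A ∨ B.
  \neg (\exists n\, \exists k\, (T(k) \land T(n))) \lor \neg \neg (\forall m\, T(m)) \lor (\exists p\, T(p))
Push ¬ through the quantifiers and connectives to reach negation normal form:
  (\forall n\, \forall k\, (\neg T(k) \lor \neg T(n))) \lor (\forall m\, T(m)) \lor (\exists p\, T(p))
All bound variables are already distinct, so no renaming is needed.
Extract every quantifier outward, since the variables are now distinct and don't occur free across branches:
  \forall n\, \forall k\, \forall m\, \exists p\, (\neg T(k) \lor \neg T(n) \lor T(m) \lor T(p))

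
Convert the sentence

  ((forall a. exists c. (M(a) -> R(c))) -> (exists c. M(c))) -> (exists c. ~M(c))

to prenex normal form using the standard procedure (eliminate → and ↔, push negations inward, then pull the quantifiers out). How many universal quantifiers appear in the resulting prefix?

2

First replace A → B with ¬A ∨ B.
  ~(~(forall a. exists c. (~M(a) | R(c))) | (exists c. M(c))) | (exists c. ~M(c))
Move each ¬ inward, flipping quantifiers it crosses:
  (forall a. exists c. (~M(a) | R(c))) & (forall c. ~M(c)) | (exists c. ~M(c))
Give each quantifier a distinct variable: c↦x, c↦w1.
  (forall a. exists c. (~M(a) | R(c))) & (forall x. ~M(x)) | (exists w1. ~M(w1))
Extract every quantifier outward, since the variables are now distinct and don't occur free across branches:
  forall a. exists c. forall x. exists w1. ((~M(a) | R(c)) & ~M(x) | ~M(w1))
The prefix is forall a exists c forall x exists w1: 2 universal, 2 existential.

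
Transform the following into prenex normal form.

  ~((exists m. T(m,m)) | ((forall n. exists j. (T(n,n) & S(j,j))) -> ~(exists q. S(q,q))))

forall m. forall n. exists j. exists q. (~T(m,m) & T(n,n) & S(j,j) & S(q,q))

Eliminate → and ↔ using ¬ and ∨.
  ~((exists m. T(m,m)) | ~(forall n. exists j. (T(n,n) & S(j,j))) | ~(exists q. S(q,q)))
Drive negations inward (¬∀x A ≡ ∃x ¬A, ¬∃x A ≡ ∀x ¬A, De Morgan for ∧/∨):
  (forall m. ~T(m,m)) & (forall n. exists j. (T(n,n) & S(j,j))) & (exists q. S(q,q))
Pull the quantifiers to the front (each side's bound variable is not free in the other side):
  forall m. forall n. exists j. exists q. (~T(m,m) & T(n,n) & S(j,j) & S(q,q))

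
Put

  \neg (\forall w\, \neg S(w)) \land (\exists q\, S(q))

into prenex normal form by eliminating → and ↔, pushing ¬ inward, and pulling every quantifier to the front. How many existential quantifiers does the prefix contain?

2

Move each ¬ inward, flipping quantifiers it crosses:
  (\exists w\, S(w)) \land (\exists q\, S(q))
Finally move all quantifiers to the prefix:
  \exists w\, \exists q\, (S(w) \land S(q))
The prefix is \exists w \exists q: 0 universal, 2 existential.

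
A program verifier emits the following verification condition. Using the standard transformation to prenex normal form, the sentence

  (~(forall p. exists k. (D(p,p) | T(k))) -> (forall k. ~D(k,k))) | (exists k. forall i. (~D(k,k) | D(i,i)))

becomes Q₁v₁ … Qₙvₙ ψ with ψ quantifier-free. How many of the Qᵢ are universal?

Rewrite implications/biconditionals: A → B as ¬A ∨ B.
  ~~(forall p. exists k. (D(p,p) | T(k))) | (forall k. ~D(k,k)) | (exists k. forall i. (~D(k,k) | D(i,i)))
Drive negations inward (¬∀x A ≡ ∃x ¬A, ¬∃x A ≡ ∀x ¬A, De Morgan for ∧/∨):
  (forall p. exists k. (D(p,p) | T(k))) | (forall k. ~D(k,k)) | (exists k. forall i. (~D(k,k) | D(i,i)))
Rename bound variables to avoid capture: k↦r, k↦x1.
  (forall p. exists k. (D(p,p) | T(k))) | (forall r. ~D(r,r)) | (exists x1. forall i. (~D(x1,x1) | D(i,i)))
Pull the quantifiers to the front (each side's bound variable is not free in the other side):
  forall p. exists k. forall r. exists x1. forall i. (D(p,p) | T(k) | ~D(r,r) | ~D(x1,x1) | D(i,i))
The prefix is forall p exists k forall r exists x1 forall i: 3 universal, 2 existential.

3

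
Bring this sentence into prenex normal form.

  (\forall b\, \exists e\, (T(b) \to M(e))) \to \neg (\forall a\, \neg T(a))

First replace A → B with ¬A ∨ B.
  \neg (\forall b\, \exists e\, (\neg T(b) \lor M(e))) \lor \neg (\forall a\, \neg T(a))
Push ¬ through the quantifiers and connectives to reach negation normal form:
  (\exists b\, \forall e\, (T(b) \land \neg M(e))) \lor (\exists a\, T(a))
All bound variables are already distinct, so no renaming is needed.
Pull the quantifiers to the front (each side's bound variable is not free in the other side):
  \exists b\, \forall e\, \exists a\, (T(b) \land \neg M(e) \lor T(a))

\exists b\, \forall e\, \exists a\, (T(b) \land \neg M(e) \lor T(a))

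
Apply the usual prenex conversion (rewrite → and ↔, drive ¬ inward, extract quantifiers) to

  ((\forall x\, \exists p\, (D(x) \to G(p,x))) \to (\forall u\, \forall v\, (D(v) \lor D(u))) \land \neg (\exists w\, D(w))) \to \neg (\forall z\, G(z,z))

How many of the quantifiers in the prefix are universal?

First replace A → B with ¬A ∨ B.
  \neg (\neg (\forall x\, \exists p\, (\neg D(x) \lor G(p,x))) \lor (\forall u\, \forall v\, (D(v) \lor D(u))) \land \neg (\exists w\, D(w))) \lor \neg (\forall z\, G(z,z))
Push ¬ through the quantifiers and connectives to reach negation normal form:
  (\forall x\, \exists p\, (\neg D(x) \lor G(p,x))) \land ((\exists u\, \exists v\, (\neg D(v) \land \neg D(u))) \lor (\exists w\, D(w))) \lor (\exists z\, \neg G(z,z))
All bound variables are already distinct, so no renaming is needed.
Finally move all quantifiers to the prefix:
  \forall x\, \exists p\, \exists u\, \exists v\, \exists w\, \exists z\, ((\neg D(x) \lor G(p,x)) \land (\neg D(v) \land \neg D(u) \lor D(w)) \lor \neg G(z,z))
The prefix is \forall x \exists p \exists u \exists v \exists w \exists z: 1 universal, 5 existential.

1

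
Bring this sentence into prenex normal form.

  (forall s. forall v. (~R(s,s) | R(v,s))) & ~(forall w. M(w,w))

forall s. forall v. exists w. ((~R(s,s) | R(v,s)) & ~M(w,w))

Push ¬ through the quantifiers and connectives to reach negation normal form:
  (forall s. forall v. (~R(s,s) | R(v,s))) & (exists w. ~M(w,w))
All bound variables are already distinct, so no renaming is needed.
Extract every quantifier outward, since the variables are now distinct and don't occur free across branches:
  forall s. forall v. exists w. ((~R(s,s) | R(v,s)) & ~M(w,w))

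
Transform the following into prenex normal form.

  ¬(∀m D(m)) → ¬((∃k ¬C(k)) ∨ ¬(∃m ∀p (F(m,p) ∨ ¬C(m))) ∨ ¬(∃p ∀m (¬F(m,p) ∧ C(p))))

Rewrite implications/biconditionals: A → B as ¬A ∨ B.
  ¬¬(∀m D(m)) ∨ ¬((∃k ¬C(k)) ∨ ¬(∃m ∀p (F(m,p) ∨ ¬C(m))) ∨ ¬(∃p ∀m (¬F(m,p) ∧ C(p))))
Push ¬ through the quantifiers and connectives to reach negation normal form:
  (∀m D(m)) ∨ (∀k C(k)) ∧ (∃m ∀p (F(m,p) ∨ ¬C(m))) ∧ (∃p ∀m (¬F(m,p) ∧ C(p)))
Give each quantifier a distinct variable: m↦v1, p↦v, m↦t.
  (∀m D(m)) ∨ (∀k C(k)) ∧ (∃v1 ∀p (F(v1,p) ∨ ¬C(v1))) ∧ (∃v ∀t (¬F(t,v) ∧ C(v)))
Extract every quantifier outward, since the variables are now distinct and don't occur free across branches:
  ∀m ∀k ∃v1 ∀p ∃v ∀t (D(m) ∨ C(k) ∧ (F(v1,p) ∨ ¬C(v1)) ∧ ¬F(t,v) ∧ C(v))

∀m ∀k ∃v1 ∀p ∃v ∀t (D(m) ∨ C(k) ∧ (F(v1,p) ∨ ¬C(v1)) ∧ ¬F(t,v) ∧ C(v))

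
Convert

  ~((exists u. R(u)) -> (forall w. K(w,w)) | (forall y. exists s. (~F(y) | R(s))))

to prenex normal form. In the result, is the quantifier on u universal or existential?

Eliminate → and ↔ using ¬ and ∨.
  ~(~(exists u. R(u)) | (forall w. K(w,w)) | (forall y. exists s. (~F(y) | R(s))))
Push ¬ through the quantifiers and connectives to reach negation normal form:
  (exists u. R(u)) & (exists w. ~K(w,w)) & (exists y. forall s. (F(y) & ~R(s)))
All bound variables are already distinct, so no renaming is needed.
Extract every quantifier outward, since the variables are now distinct and don't occur free across branches:
  exists u. exists w. exists y. forall s. (R(u) & ~K(w,w) & F(y) & ~R(s))
The quantifier exists u sits under an even number of negations (counting the antecedent side of each →), so it remains existential.

existential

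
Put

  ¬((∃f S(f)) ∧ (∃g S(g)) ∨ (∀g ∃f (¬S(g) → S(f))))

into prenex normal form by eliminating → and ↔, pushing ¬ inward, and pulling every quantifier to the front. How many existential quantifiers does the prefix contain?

1

First replace A → B with ¬A ∨ B.
  ¬((∃f S(f)) ∧ (∃g S(g)) ∨ (∀g ∃f (¬¬S(g) ∨ S(f))))
Push ¬ through the quantifiers and connectives to reach negation normal form:
  ((∀f ¬S(f)) ∨ (∀g ¬S(g))) ∧ (∃g ∀f (¬S(g) ∧ ¬S(f)))
Rename bound variables to avoid capture: g↦p, f↦u1.
  ((∀f ¬S(f)) ∨ (∀g ¬S(g))) ∧ (∃p ∀u1 (¬S(p) ∧ ¬S(u1)))
Finally move all quantifiers to the prefix:
  ∀f ∀g ∃p ∀u1 ((¬S(f) ∨ ¬S(g)) ∧ ¬S(p) ∧ ¬S(u1))
The prefix is ∀f ∀g ∃p ∀u1: 3 universal, 1 existential.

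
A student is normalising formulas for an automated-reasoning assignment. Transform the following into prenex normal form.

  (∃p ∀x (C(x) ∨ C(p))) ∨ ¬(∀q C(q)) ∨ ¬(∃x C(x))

Push ¬ through the quantifiers and connectives to reach negation normal form:
  (∃p ∀x (C(x) ∨ C(p))) ∨ (∃q ¬C(q)) ∨ (∀x ¬C(x))
Give each quantifier a distinct variable: x↦w1.
  (∃p ∀x (C(x) ∨ C(p))) ∨ (∃q ¬C(q)) ∨ (∀w1 ¬C(w1))
Extract every quantifier outward, since the variables are now distinct and don't occur free across branches:
  ∃p ∀x ∃q ∀w1 (C(x) ∨ C(p) ∨ ¬C(q) ∨ ¬C(w1))

∃p ∀x ∃q ∀w1 (C(x) ∨ C(p) ∨ ¬C(q) ∨ ¬C(w1))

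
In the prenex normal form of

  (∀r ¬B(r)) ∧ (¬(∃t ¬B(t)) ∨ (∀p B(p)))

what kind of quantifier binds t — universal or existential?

Drive negations inward (¬∀x A ≡ ∃x ¬A, ¬∃x A ≡ ∀x ¬A, De Morgan for ∧/∨):
  (∀r ¬B(r)) ∧ ((∀t B(t)) ∨ (∀p B(p)))
All bound variables are already distinct, so no renaming is needed.
Finally move all quantifiers to the prefix:
  ∀r ∀t ∀p (¬B(r) ∧ (B(t) ∨ B(p)))
The quantifier ∃t sits under an odd number of negations, so it flips to ∀t.

universal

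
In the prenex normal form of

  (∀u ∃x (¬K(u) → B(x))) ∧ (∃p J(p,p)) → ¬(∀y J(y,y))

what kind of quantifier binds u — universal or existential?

First replace A → B with ¬A ∨ B.
  ¬((∀u ∃x (¬¬K(u) ∨ B(x))) ∧ (∃p J(p,p))) ∨ ¬(∀y J(y,y))
Drive negations inward (¬∀x A ≡ ∃x ¬A, ¬∃x A ≡ ∀x ¬A, De Morgan for ∧/∨):
  (∃u ∀x (¬K(u) ∧ ¬B(x))) ∨ (∀p ¬J(p,p)) ∨ (∃y ¬J(y,y))
Finally move all quantifiers to the prefix:
  ∃u ∀x ∀p ∃y (¬K(u) ∧ ¬B(x) ∨ ¬J(p,p) ∨ ¬J(y,y))
The quantifier ∀u sits under an odd number of negations (counting the antecedent side of each →), so it flips to ∃u.

existential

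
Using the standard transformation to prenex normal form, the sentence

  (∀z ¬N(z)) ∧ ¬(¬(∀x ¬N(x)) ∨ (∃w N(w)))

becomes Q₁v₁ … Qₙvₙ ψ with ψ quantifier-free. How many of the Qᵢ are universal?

Drive negations inward (¬∀x A ≡ ∃x ¬A, ¬∃x A ≡ ∀x ¬A, De Morgan for ∧/∨):
  (∀z ¬N(z)) ∧ (∀x ¬N(x)) ∧ (∀w ¬N(w))
All bound variables are already distinct, so no renaming is needed.
Finally move all quantifiers to the prefix:
  ∀z ∀x ∀w (¬N(z) ∧ ¬N(x) ∧ ¬N(w))
The prefix is ∀z ∀x ∀w: 3 universal, 0 existential.

3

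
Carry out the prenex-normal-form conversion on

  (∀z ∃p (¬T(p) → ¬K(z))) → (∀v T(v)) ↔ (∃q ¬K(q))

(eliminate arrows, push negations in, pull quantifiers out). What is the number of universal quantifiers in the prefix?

Rewrite implications/biconditionals: A → B as ¬A ∨ B; A ↔ B as (¬A ∨ B) ∧ (¬B ∨ A).
  (¬(¬(∀z ∃p (¬¬T(p) ∨ ¬K(z))) ∨ (∀v T(v))) ∨ (∃q ¬K(q))) ∧ (¬(∃q ¬K(q)) ∨ ¬(∀z ∃p (¬¬T(p) ∨ ¬K(z))) ∨ (∀v T(v)))
Move each ¬ inward, flipping quantifiers it crosses:
  ((∀z ∃p (T(p) ∨ ¬K(z))) ∧ (∃v ¬T(v)) ∨ (∃q ¬K(q))) ∧ ((∀q K(q)) ∨ (∃z ∀p (¬T(p) ∧ K(z))) ∨ (∀v T(v)))
Give each quantifier a distinct variable: q↦c, z↦y, p↦r, v↦y1.
  ((∀z ∃p (T(p) ∨ ¬K(z))) ∧ (∃v ¬T(v)) ∨ (∃q ¬K(q))) ∧ ((∀c K(c)) ∨ (∃y ∀r (¬T(r) ∧ K(y))) ∨ (∀y1 T(y1)))
Pull the quantifiers to the front (each side's bound variable is not free in the other side):
  ∀z ∃p ∃v ∃q ∀c ∃y ∀r ∀y1 (((T(p) ∨ ¬K(z)) ∧ ¬T(v) ∨ ¬K(q)) ∧ (K(c) ∨ ¬T(r) ∧ K(y) ∨ T(y1)))
The prefix is ∀z ∃p ∃v ∃q ∀c ∃y ∀r ∀y1: 4 universal, 4 existential.

4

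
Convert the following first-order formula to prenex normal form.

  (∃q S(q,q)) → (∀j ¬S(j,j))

First replace A → B with ¬A ∨ B.
  ¬(∃q S(q,q)) ∨ (∀j ¬S(j,j))
Push ¬ through the quantifiers and connectives to reach negation normal form:
  (∀q ¬S(q,q)) ∨ (∀j ¬S(j,j))
All bound variables are already distinct, so no renaming is needed.
Finally move all quantifiers to the prefix:
  ∀q ∀j (¬S(q,q) ∨ ¬S(j,j))

∀q ∀j (¬S(q,q) ∨ ¬S(j,j))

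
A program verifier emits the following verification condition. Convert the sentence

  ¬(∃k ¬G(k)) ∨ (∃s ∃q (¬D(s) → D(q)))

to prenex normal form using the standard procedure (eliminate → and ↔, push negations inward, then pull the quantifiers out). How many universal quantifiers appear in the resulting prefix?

1

First replace A → B with ¬A ∨ B.
  ¬(∃k ¬G(k)) ∨ (∃s ∃q (¬¬D(s) ∨ D(q)))
Push ¬ through the quantifiers and connectives to reach negation normal form:
  (∀k G(k)) ∨ (∃s ∃q (D(s) ∨ D(q)))
All bound variables are already distinct, so no renaming is needed.
Extract every quantifier outward, since the variables are now distinct and don't occur free across branches:
  ∀k ∃s ∃q (G(k) ∨ D(s) ∨ D(q))
The prefix is ∀k ∃s ∃q: 1 universal, 2 existential.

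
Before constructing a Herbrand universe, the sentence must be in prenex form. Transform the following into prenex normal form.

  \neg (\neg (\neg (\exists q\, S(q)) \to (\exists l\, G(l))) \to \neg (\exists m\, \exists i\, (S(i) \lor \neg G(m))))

First replace A → B with ¬A ∨ B.
  \neg (\neg \neg (\neg \neg (\exists q\, S(q)) \lor (\exists l\, G(l))) \lor \neg (\exists m\, \exists i\, (S(i) \lor \neg G(m))))
Push ¬ through the quantifiers and connectives to reach negation normal form:
  (\forall q\, \neg S(q)) \land (\forall l\, \neg G(l)) \land (\exists m\, \exists i\, (S(i) \lor \neg G(m)))
All bound variables are already distinct, so no renaming is needed.
Pull the quantifiers to the front (each side's bound variable is not free in the other side):
  \forall q\, \forall l\, \exists m\, \exists i\, (\neg S(q) \land \neg G(l) \land (S(i) \lor \neg G(m)))

\forall q\, \forall l\, \exists m\, \exists i\, (\neg S(q) \land \neg G(l) \land (S(i) \lor \neg G(m)))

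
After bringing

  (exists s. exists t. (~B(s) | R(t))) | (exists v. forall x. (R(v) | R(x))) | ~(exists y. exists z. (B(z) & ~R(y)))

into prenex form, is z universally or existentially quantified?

Move each ¬ inward, flipping quantifiers it crosses:
  (exists s. exists t. (~B(s) | R(t))) | (exists v. forall x. (R(v) | R(x))) | (forall y. forall z. (~B(z) | R(y)))
Pull the quantifiers to the front (each side's bound variable is not free in the other side):
  exists s. exists t. exists v. forall x. forall y. forall z. (~B(s) | R(t) | R(v) | R(x) | ~B(z) | R(y))
The quantifier exists z sits under an odd number of negations, so it flips to forall z.

universal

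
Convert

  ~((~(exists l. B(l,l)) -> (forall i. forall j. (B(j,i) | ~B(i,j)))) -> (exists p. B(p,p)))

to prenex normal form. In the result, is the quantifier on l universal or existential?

Rewrite implications/biconditionals: A → B as ¬A ∨ B.
  ~(~(~~(exists l. B(l,l)) | (forall i. forall j. (B(j,i) | ~B(i,j)))) | (exists p. B(p,p)))
Push ¬ through the quantifiers and connectives to reach negation normal form:
  ((exists l. B(l,l)) | (forall i. forall j. (B(j,i) | ~B(i,j)))) & (forall p. ~B(p,p))
All bound variables are already distinct, so no renaming is needed.
Finally move all quantifiers to the prefix:
  exists l. forall i. forall j. forall p. ((B(l,l) | B(j,i) | ~B(i,j)) & ~B(p,p))
The quantifier exists l sits under an even number of negations (counting the antecedent side of each →), so it remains existential.

existential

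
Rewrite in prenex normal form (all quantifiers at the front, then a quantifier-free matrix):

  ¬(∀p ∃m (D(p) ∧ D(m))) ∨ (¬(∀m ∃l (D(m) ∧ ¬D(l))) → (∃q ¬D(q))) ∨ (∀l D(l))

Eliminate → and ↔ using ¬ and ∨.
  ¬(∀p ∃m (D(p) ∧ D(m))) ∨ ¬¬(∀m ∃l (D(m) ∧ ¬D(l))) ∨ (∃q ¬D(q)) ∨ (∀l D(l))
Drive negations inward (¬∀x A ≡ ∃x ¬A, ¬∃x A ≡ ∀x ¬A, De Morgan for ∧/∨):
  (∃p ∀m (¬D(p) ∨ ¬D(m))) ∨ (∀m ∃l (D(m) ∧ ¬D(l))) ∨ (∃q ¬D(q)) ∨ (∀l D(l))
Give each quantifier a distinct variable: m↦c, l↦x1.
  (∃p ∀m (¬D(p) ∨ ¬D(m))) ∨ (∀c ∃l (D(c) ∧ ¬D(l))) ∨ (∃q ¬D(q)) ∨ (∀x1 D(x1))
Extract every quantifier outward, since the variables are now distinct and don't occur free across branches:
  ∃p ∀m ∀c ∃l ∃q ∀x1 (¬D(p) ∨ ¬D(m) ∨ D(c) ∧ ¬D(l) ∨ ¬D(q) ∨ D(x1))

∃p ∀m ∀c ∃l ∃q ∀x1 (¬D(p) ∨ ¬D(m) ∨ D(c) ∧ ¬D(l) ∨ ¬D(q) ∨ D(x1))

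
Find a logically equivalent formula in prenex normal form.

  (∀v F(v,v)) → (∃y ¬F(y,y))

∃v ∃y (¬F(v,v) ∨ ¬F(y,y))

Rewrite implications/biconditionals: A → B as ¬A ∨ B.
  ¬(∀v F(v,v)) ∨ (∃y ¬F(y,y))
Drive negations inward (¬∀x A ≡ ∃x ¬A, ¬∃x A ≡ ∀x ¬A, De Morgan for ∧/∨):
  (∃v ¬F(v,v)) ∨ (∃y ¬F(y,y))
Pull the quantifiers to the front (each side's bound variable is not free in the other side):
  ∃v ∃y (¬F(v,v) ∨ ¬F(y,y))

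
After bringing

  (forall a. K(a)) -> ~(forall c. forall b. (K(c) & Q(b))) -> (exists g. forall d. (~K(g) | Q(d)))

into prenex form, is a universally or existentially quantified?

Rewrite implications/biconditionals: A → B as ¬A ∨ B.
  ~(forall a. K(a)) | ~~(forall c. forall b. (K(c) & Q(b))) | (exists g. forall d. (~K(g) | Q(d)))
Push ¬ through the quantifiers and connectives to reach negation normal form:
  (exists a. ~K(a)) | (forall c. forall b. (K(c) & Q(b))) | (exists g. forall d. (~K(g) | Q(d)))
Finally move all quantifiers to the prefix:
  exists a. forall c. forall b. exists g. forall d. (~K(a) | K(c) & Q(b) | ~K(g) | Q(d))
The quantifier forall a sits under an odd number of negations (counting the antecedent side of each →), so it flips to exists a.

existential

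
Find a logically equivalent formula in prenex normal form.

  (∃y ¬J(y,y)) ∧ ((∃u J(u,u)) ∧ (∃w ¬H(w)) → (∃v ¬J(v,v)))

Eliminate → and ↔ using ¬ and ∨.
  (∃y ¬J(y,y)) ∧ (¬((∃u J(u,u)) ∧ (∃w ¬H(w))) ∨ (∃v ¬J(v,v)))
Drive negations inward (¬∀x A ≡ ∃x ¬A, ¬∃x A ≡ ∀x ¬A, De Morgan for ∧/∨):
  (∃y ¬J(y,y)) ∧ ((∀u ¬J(u,u)) ∨ (∀w H(w)) ∨ (∃v ¬J(v,v)))
All bound variables are already distinct, so no renaming is needed.
Extract every quantifier outward, since the variables are now distinct and don't occur free across branches:
  ∃y ∀u ∀w ∃v (¬J(y,y) ∧ (¬J(u,u) ∨ H(w) ∨ ¬J(v,v)))

∃y ∀u ∀w ∃v (¬J(y,y) ∧ (¬J(u,u) ∨ H(w) ∨ ¬J(v,v)))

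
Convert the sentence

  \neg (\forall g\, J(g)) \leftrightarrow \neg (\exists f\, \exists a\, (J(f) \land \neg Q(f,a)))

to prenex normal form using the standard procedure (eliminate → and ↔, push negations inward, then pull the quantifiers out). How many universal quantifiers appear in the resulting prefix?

3

Rewrite implications/biconditionals: A → B as ¬A ∨ B; A ↔ B as (¬A ∨ B) ∧ (¬B ∨ A).
  (\neg \neg (\forall g\, J(g)) \lor \neg (\exists f\, \exists a\, (J(f) \land \neg Q(f,a)))) \land (\neg \neg (\exists f\, \exists a\, (J(f) \land \neg Q(f,a))) \lor \neg (\forall g\, J(g)))
Move each ¬ inward, flipping quantifiers it crosses:
  ((\forall g\, J(g)) \lor (\forall f\, \forall a\, (\neg J(f) \lor Q(f,a)))) \land ((\exists f\, \exists a\, (J(f) \land \neg Q(f,a))) \lor (\exists g\, \neg J(g)))
Rename bound variables to avoid capture: f↦p, a↦s, g↦v.
  ((\forall g\, J(g)) \lor (\forall f\, \forall a\, (\neg J(f) \lor Q(f,a)))) \land ((\exists p\, \exists s\, (J(p) \land \neg Q(p,s))) \lor (\exists v\, \neg J(v)))
Pull the quantifiers to the front (each side's bound variable is not free in the other side):
  \forall g\, \forall f\, \forall a\, \exists p\, \exists s\, \exists v\, ((J(g) \lor \neg J(f) \lor Q(f,a)) \land (J(p) \land \neg Q(p,s) \lor \neg J(v)))
The prefix is \forall g \forall f \forall a \exists p \exists s \exists v: 3 universal, 3 existential.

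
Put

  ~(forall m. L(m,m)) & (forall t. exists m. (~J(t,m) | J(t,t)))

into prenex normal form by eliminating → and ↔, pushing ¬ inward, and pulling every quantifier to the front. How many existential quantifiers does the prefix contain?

2

Move each ¬ inward, flipping quantifiers it crosses:
  (exists m. ~L(m,m)) & (forall t. exists m. (~J(t,m) | J(t,t)))
Rename bound variables to avoid capture: m↦z1.
  (exists m. ~L(m,m)) & (forall t. exists z1. (~J(t,z1) | J(t,t)))
Extract every quantifier outward, since the variables are now distinct and don't occur free across branches:
  exists m. forall t. exists z1. (~L(m,m) & (~J(t,z1) | J(t,t)))
The prefix is exists m forall t exists z1: 1 universal, 2 existential.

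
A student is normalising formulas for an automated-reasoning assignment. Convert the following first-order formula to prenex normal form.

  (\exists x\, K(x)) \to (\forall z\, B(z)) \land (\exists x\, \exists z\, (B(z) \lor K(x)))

\forall x\, \forall z\, \exists y1\, \exists u1\, (\neg K(x) \lor B(z) \land (B(u1) \lor K(y1)))

First replace A → B with ¬A ∨ B.
  \neg (\exists x\, K(x)) \lor (\forall z\, B(z)) \land (\exists x\, \exists z\, (B(z) \lor K(x)))
Push ¬ through the quantifiers and connectives to reach negation normal form:
  (\forall x\, \neg K(x)) \lor (\forall z\, B(z)) \land (\exists x\, \exists z\, (B(z) \lor K(x)))
Rename bound variables to avoid capture: x↦y1, z↦u1.
  (\forall x\, \neg K(x)) \lor (\forall z\, B(z)) \land (\exists y1\, \exists u1\, (B(u1) \lor K(y1)))
Finally move all quantifiers to the prefix:
  \forall x\, \forall z\, \exists y1\, \exists u1\, (\neg K(x) \lor B(z) \land (B(u1) \lor K(y1)))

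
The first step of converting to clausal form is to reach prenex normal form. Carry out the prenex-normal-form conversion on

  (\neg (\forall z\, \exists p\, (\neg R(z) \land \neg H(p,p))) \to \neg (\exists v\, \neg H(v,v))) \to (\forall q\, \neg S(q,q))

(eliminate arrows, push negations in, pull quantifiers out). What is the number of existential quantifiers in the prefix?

2

First replace A → B with ¬A ∨ B.
  \neg (\neg \neg (\forall z\, \exists p\, (\neg R(z) \land \neg H(p,p))) \lor \neg (\exists v\, \neg H(v,v))) \lor (\forall q\, \neg S(q,q))
Move each ¬ inward, flipping quantifiers it crosses:
  (\exists z\, \forall p\, (R(z) \lor H(p,p))) \land (\exists v\, \neg H(v,v)) \lor (\forall q\, \neg S(q,q))
All bound variables are already distinct, so no renaming is needed.
Finally move all quantifiers to the prefix:
  \exists z\, \forall p\, \exists v\, \forall q\, ((R(z) \lor H(p,p)) \land \neg H(v,v) \lor \neg S(q,q))
The prefix is \exists z \forall p \exists v \forall q: 2 universal, 2 existential.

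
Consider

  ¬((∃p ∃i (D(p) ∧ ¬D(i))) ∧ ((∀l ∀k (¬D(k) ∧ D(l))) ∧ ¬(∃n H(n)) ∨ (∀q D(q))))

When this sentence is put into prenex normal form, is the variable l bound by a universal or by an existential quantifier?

existential

Push ¬ through the quantifiers and connectives to reach negation normal form:
  (∀p ∀i (¬D(p) ∨ D(i))) ∨ ((∃l ∃k (D(k) ∨ ¬D(l))) ∨ (∃n H(n))) ∧ (∃q ¬D(q))
Pull the quantifiers to the front (each side's bound variable is not free in the other side):
  ∀p ∀i ∃l ∃k ∃n ∃q (¬D(p) ∨ D(i) ∨ (D(k) ∨ ¬D(l) ∨ H(n)) ∧ ¬D(q))
The quantifier ∀l sits under an odd number of negations, so it flips to ∃l.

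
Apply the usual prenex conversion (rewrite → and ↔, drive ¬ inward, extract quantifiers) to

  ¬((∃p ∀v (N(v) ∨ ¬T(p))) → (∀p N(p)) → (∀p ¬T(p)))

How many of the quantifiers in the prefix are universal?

Eliminate → and ↔ using ¬ and ∨.
  ¬(¬(∃p ∀v (N(v) ∨ ¬T(p))) ∨ ¬(∀p N(p)) ∨ (∀p ¬T(p)))
Drive negations inward (¬∀x A ≡ ∃x ¬A, ¬∃x A ≡ ∀x ¬A, De Morgan for ∧/∨):
  (∃p ∀v (N(v) ∨ ¬T(p))) ∧ (∀p N(p)) ∧ (∃p T(p))
Standardize variables apart so no two quantifiers bind the same name: p↦y, p↦t.
  (∃p ∀v (N(v) ∨ ¬T(p))) ∧ (∀y N(y)) ∧ (∃t T(t))
Extract every quantifier outward, since the variables are now distinct and don't occur free across branches:
  ∃p ∀v ∀y ∃t ((N(v) ∨ ¬T(p)) ∧ N(y) ∧ T(t))
The prefix is ∃p ∀v ∀y ∃t: 2 universal, 2 existential.

2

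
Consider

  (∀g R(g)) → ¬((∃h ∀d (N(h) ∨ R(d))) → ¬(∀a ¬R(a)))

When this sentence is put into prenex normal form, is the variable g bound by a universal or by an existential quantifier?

existential

First replace A → B with ¬A ∨ B.
  ¬(∀g R(g)) ∨ ¬(¬(∃h ∀d (N(h) ∨ R(d))) ∨ ¬(∀a ¬R(a)))
Push ¬ through the quantifiers and connectives to reach negation normal form:
  (∃g ¬R(g)) ∨ (∃h ∀d (N(h) ∨ R(d))) ∧ (∀a ¬R(a))
Finally move all quantifiers to the prefix:
  ∃g ∃h ∀d ∀a (¬R(g) ∨ (N(h) ∨ R(d)) ∧ ¬R(a))
The quantifier ∀g sits under an odd number of negations (counting the antecedent side of each →), so it flips to ∃g.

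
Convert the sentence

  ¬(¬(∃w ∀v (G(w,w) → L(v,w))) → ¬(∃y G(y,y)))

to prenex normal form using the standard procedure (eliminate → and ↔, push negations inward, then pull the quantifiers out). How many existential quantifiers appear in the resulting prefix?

Rewrite implications/biconditionals: A → B as ¬A ∨ B.
  ¬(¬¬(∃w ∀v (¬G(w,w) ∨ L(v,w))) ∨ ¬(∃y G(y,y)))
Push ¬ through the quantifiers and connectives to reach negation normal form:
  (∀w ∃v (G(w,w) ∧ ¬L(v,w))) ∧ (∃y G(y,y))
Finally move all quantifiers to the prefix:
  ∀w ∃v ∃y (G(w,w) ∧ ¬L(v,w) ∧ G(y,y))
The prefix is ∀w ∃v ∃y: 1 universal, 2 existential.

2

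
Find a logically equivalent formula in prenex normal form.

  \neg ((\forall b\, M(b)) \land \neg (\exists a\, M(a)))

\exists b\, \exists a\, (\neg M(b) \lor M(a))

Drive negations inward (¬∀x A ≡ ∃x ¬A, ¬∃x A ≡ ∀x ¬A, De Morgan for ∧/∨):
  (\exists b\, \neg M(b)) \lor (\exists a\, M(a))
All bound variables are already distinct, so no renaming is needed.
Finally move all quantifiers to the prefix:
  \exists b\, \exists a\, (\neg M(b) \lor M(a))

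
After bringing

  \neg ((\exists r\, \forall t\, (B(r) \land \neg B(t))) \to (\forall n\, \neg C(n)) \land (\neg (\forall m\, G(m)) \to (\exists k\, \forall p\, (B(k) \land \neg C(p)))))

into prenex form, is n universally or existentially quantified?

existential

Eliminate → and ↔ using ¬ and ∨.
  \neg (\neg (\exists r\, \forall t\, (B(r) \land \neg B(t))) \lor (\forall n\, \neg C(n)) \land (\neg \neg (\forall m\, G(m)) \lor (\exists k\, \forall p\, (B(k) \land \neg C(p)))))
Move each ¬ inward, flipping quantifiers it crosses:
  (\exists r\, \forall t\, (B(r) \land \neg B(t))) \land ((\exists n\, C(n)) \lor (\exists m\, \neg G(m)) \land (\forall k\, \exists p\, (\neg B(k) \lor C(p))))
All bound variables are already distinct, so no renaming is needed.
Finally move all quantifiers to the prefix:
  \exists r\, \forall t\, \exists n\, \exists m\, \forall k\, \exists p\, (B(r) \land \neg B(t) \land (C(n) \lor \neg G(m) \land (\neg B(k) \lor C(p))))
The quantifier \forall n sits under an odd number of negations (counting the antecedent side of each →), so it flips to \exists n.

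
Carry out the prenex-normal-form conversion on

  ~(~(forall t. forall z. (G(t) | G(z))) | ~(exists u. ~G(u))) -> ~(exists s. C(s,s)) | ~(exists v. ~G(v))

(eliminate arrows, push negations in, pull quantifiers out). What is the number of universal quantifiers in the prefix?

3

Rewrite implications/biconditionals: A → B as ¬A ∨ B.
  ~~(~(forall t. forall z. (G(t) | G(z))) | ~(exists u. ~G(u))) | ~(exists s. C(s,s)) | ~(exists v. ~G(v))
Push ¬ through the quantifiers and connectives to reach negation normal form:
  (exists t. exists z. (~G(t) & ~G(z))) | (forall u. G(u)) | (forall s. ~C(s,s)) | (forall v. G(v))
Finally move all quantifiers to the prefix:
  exists t. exists z. forall u. forall s. forall v. (~G(t) & ~G(z) | G(u) | ~C(s,s) | G(v))
The prefix is exists t exists z forall u forall s forall v: 3 universal, 2 existential.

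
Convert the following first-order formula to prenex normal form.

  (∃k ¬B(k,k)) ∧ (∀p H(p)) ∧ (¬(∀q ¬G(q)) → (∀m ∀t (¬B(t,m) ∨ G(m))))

∃k ∀p ∀q ∀m ∀t (¬B(k,k) ∧ H(p) ∧ (¬G(q) ∨ ¬B(t,m) ∨ G(m)))

Eliminate → and ↔ using ¬ and ∨.
  (∃k ¬B(k,k)) ∧ (∀p H(p)) ∧ (¬¬(∀q ¬G(q)) ∨ (∀m ∀t (¬B(t,m) ∨ G(m))))
Move each ¬ inward, flipping quantifiers it crosses:
  (∃k ¬B(k,k)) ∧ (∀p H(p)) ∧ ((∀q ¬G(q)) ∨ (∀m ∀t (¬B(t,m) ∨ G(m))))
All bound variables are already distinct, so no renaming is needed.
Finally move all quantifiers to the prefix:
  ∃k ∀p ∀q ∀m ∀t (¬B(k,k) ∧ H(p) ∧ (¬G(q) ∨ ¬B(t,m) ∨ G(m)))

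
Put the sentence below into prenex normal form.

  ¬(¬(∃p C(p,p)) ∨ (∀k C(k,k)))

∃p ∃k (C(p,p) ∧ ¬C(k,k))

Push ¬ through the quantifiers and connectives to reach negation normal form:
  (∃p C(p,p)) ∧ (∃k ¬C(k,k))
All bound variables are already distinct, so no renaming is needed.
Pull the quantifiers to the front (each side's bound variable is not free in the other side):
  ∃p ∃k (C(p,p) ∧ ¬C(k,k))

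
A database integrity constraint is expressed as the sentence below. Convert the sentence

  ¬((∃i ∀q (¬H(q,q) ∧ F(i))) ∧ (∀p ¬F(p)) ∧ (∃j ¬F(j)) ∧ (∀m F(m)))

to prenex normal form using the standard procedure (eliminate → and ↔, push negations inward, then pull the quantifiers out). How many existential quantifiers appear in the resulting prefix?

3

Push ¬ through the quantifiers and connectives to reach negation normal form:
  (∀i ∃q (H(q,q) ∨ ¬F(i))) ∨ (∃p F(p)) ∨ (∀j F(j)) ∨ (∃m ¬F(m))
All bound variables are already distinct, so no renaming is needed.
Finally move all quantifiers to the prefix:
  ∀i ∃q ∃p ∀j ∃m (H(q,q) ∨ ¬F(i) ∨ F(p) ∨ F(j) ∨ ¬F(m))
The prefix is ∀i ∃q ∃p ∀j ∃m: 2 universal, 3 existential.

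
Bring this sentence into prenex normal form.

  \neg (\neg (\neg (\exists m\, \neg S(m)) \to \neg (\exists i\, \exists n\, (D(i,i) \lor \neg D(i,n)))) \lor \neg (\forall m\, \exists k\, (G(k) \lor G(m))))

\exists m\, \forall i\, \forall n\, \forall u\, \exists k\, ((\neg S(m) \lor \neg D(i,i) \land D(i,n)) \land (G(k) \lor G(u)))

Rewrite implications/biconditionals: A → B as ¬A ∨ B.
  \neg (\neg (\neg \neg (\exists m\, \neg S(m)) \lor \neg (\exists i\, \exists n\, (D(i,i) \lor \neg D(i,n)))) \lor \neg (\forall m\, \exists k\, (G(k) \lor G(m))))
Drive negations inward (¬∀x A ≡ ∃x ¬A, ¬∃x A ≡ ∀x ¬A, De Morgan for ∧/∨):
  ((\exists m\, \neg S(m)) \lor (\forall i\, \forall n\, (\neg D(i,i) \land D(i,n)))) \land (\forall m\, \exists k\, (G(k) \lor G(m)))
Standardize variables apart so no two quantifiers bind the same name: m↦u.
  ((\exists m\, \neg S(m)) \lor (\forall i\, \forall n\, (\neg D(i,i) \land D(i,n)))) \land (\forall u\, \exists k\, (G(k) \lor G(u)))
Finally move all quantifiers to the prefix:
  \exists m\, \forall i\, \forall n\, \forall u\, \exists k\, ((\neg S(m) \lor \neg D(i,i) \land D(i,n)) \land (G(k) \lor G(u)))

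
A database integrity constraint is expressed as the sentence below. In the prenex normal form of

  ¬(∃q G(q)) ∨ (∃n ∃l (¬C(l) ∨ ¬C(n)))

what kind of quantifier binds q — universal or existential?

universal

Move each ¬ inward, flipping quantifiers it crosses:
  (∀q ¬G(q)) ∨ (∃n ∃l (¬C(l) ∨ ¬C(n)))
Extract every quantifier outward, since the variables are now distinct and don't occur free across branches:
  ∀q ∃n ∃l (¬G(q) ∨ ¬C(l) ∨ ¬C(n))
The quantifier ∃q sits under an odd number of negations, so it flips to ∀q.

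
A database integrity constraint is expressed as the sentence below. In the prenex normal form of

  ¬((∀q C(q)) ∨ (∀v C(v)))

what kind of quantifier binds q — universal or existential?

existential

Move each ¬ inward, flipping quantifiers it crosses:
  (∃q ¬C(q)) ∧ (∃v ¬C(v))
Pull the quantifiers to the front (each side's bound variable is not free in the other side):
  ∃q ∃v (¬C(q) ∧ ¬C(v))
The quantifier ∀q sits under an odd number of negations, so it flips to ∃q.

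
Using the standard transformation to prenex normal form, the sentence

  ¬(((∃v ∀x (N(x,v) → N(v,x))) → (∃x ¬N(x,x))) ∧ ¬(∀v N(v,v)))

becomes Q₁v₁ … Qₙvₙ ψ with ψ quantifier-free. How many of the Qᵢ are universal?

3

Eliminate → and ↔ using ¬ and ∨.
  ¬((¬(∃v ∀x (¬N(x,v) ∨ N(v,x))) ∨ (∃x ¬N(x,x))) ∧ ¬(∀v N(v,v)))
Move each ¬ inward, flipping quantifiers it crosses:
  (∃v ∀x (¬N(x,v) ∨ N(v,x))) ∧ (∀x N(x,x)) ∨ (∀v N(v,v))
Rename bound variables to avoid capture: x↦y1, v↦w1.
  (∃v ∀x (¬N(x,v) ∨ N(v,x))) ∧ (∀y1 N(y1,y1)) ∨ (∀w1 N(w1,w1))
Pull the quantifiers to the front (each side's bound variable is not free in the other side):
  ∃v ∀x ∀y1 ∀w1 ((¬N(x,v) ∨ N(v,x)) ∧ N(y1,y1) ∨ N(w1,w1))
The prefix is ∃v ∀x ∀y1 ∀w1: 3 universal, 1 existential.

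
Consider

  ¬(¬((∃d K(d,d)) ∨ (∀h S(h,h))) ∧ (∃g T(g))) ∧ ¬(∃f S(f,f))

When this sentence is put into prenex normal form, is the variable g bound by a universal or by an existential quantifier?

universal

Move each ¬ inward, flipping quantifiers it crosses:
  ((∃d K(d,d)) ∨ (∀h S(h,h)) ∨ (∀g ¬T(g))) ∧ (∀f ¬S(f,f))
Extract every quantifier outward, since the variables are now distinct and don't occur free across branches:
  ∃d ∀h ∀g ∀f ((K(d,d) ∨ S(h,h) ∨ ¬T(g)) ∧ ¬S(f,f))
The quantifier ∃g sits under an odd number of negations, so it flips to ∀g.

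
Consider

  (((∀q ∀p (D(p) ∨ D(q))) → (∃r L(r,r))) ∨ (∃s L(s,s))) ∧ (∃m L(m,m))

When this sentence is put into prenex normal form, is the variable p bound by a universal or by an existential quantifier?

existential

Eliminate → and ↔ using ¬ and ∨.
  (¬(∀q ∀p (D(p) ∨ D(q))) ∨ (∃r L(r,r)) ∨ (∃s L(s,s))) ∧ (∃m L(m,m))
Push ¬ through the quantifiers and connectives to reach negation normal form:
  ((∃q ∃p (¬D(p) ∧ ¬D(q))) ∨ (∃r L(r,r)) ∨ (∃s L(s,s))) ∧ (∃m L(m,m))
Extract every quantifier outward, since the variables are now distinct and don't occur free across branches:
  ∃q ∃p ∃r ∃s ∃m ((¬D(p) ∧ ¬D(q) ∨ L(r,r) ∨ L(s,s)) ∧ L(m,m))
The quantifier ∀p sits under an odd number of negations (counting the antecedent side of each →), so it flips to ∃p.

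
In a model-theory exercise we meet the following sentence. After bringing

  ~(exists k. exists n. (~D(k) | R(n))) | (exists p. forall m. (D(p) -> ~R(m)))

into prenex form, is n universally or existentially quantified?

universal

Eliminate → and ↔ using ¬ and ∨.
  ~(exists k. exists n. (~D(k) | R(n))) | (exists p. forall m. (~D(p) | ~R(m)))
Drive negations inward (¬∀x A ≡ ∃x ¬A, ¬∃x A ≡ ∀x ¬A, De Morgan for ∧/∨):
  (forall k. forall n. (D(k) & ~R(n))) | (exists p. forall m. (~D(p) | ~R(m)))
Finally move all quantifiers to the prefix:
  forall k. forall n. exists p. forall m. (D(k) & ~R(n) | ~D(p) | ~R(m))
The quantifier exists n sits under an odd number of negations (counting the antecedent side of each →), so it flips to forall n.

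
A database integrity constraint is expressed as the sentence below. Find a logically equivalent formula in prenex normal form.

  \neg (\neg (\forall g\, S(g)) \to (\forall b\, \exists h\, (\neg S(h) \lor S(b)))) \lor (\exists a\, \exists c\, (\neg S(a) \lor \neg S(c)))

First replace A → B with ¬A ∨ B.
  \neg (\neg \neg (\forall g\, S(g)) \lor (\forall b\, \exists h\, (\neg S(h) \lor S(b)))) \lor (\exists a\, \exists c\, (\neg S(a) \lor \neg S(c)))
Push ¬ through the quantifiers and connectives to reach negation normal form:
  (\exists g\, \neg S(g)) \land (\exists b\, \forall h\, (S(h) \land \neg S(b))) \lor (\exists a\, \exists c\, (\neg S(a) \lor \neg S(c)))
Extract every quantifier outward, since the variables are now distinct and don't occur free across branches:
  \exists g\, \exists b\, \forall h\, \exists a\, \exists c\, (\neg S(g) \land S(h) \land \neg S(b) \lor \neg S(a) \lor \neg S(c))

\exists g\, \exists b\, \forall h\, \exists a\, \exists c\, (\neg S(g) \land S(h) \land \neg S(b) \lor \neg S(a) \lor \neg S(c))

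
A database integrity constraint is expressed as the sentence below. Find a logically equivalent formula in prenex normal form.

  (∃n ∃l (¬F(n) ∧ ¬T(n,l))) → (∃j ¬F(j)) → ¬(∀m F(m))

∀n ∀l ∀j ∃m (F(n) ∨ T(n,l) ∨ F(j) ∨ ¬F(m))

Eliminate → and ↔ using ¬ and ∨.
  ¬(∃n ∃l (¬F(n) ∧ ¬T(n,l))) ∨ ¬(∃j ¬F(j)) ∨ ¬(∀m F(m))
Drive negations inward (¬∀x A ≡ ∃x ¬A, ¬∃x A ≡ ∀x ¬A, De Morgan for ∧/∨):
  (∀n ∀l (F(n) ∨ T(n,l))) ∨ (∀j F(j)) ∨ (∃m ¬F(m))
All bound variables are already distinct, so no renaming is needed.
Extract every quantifier outward, since the variables are now distinct and don't occur free across branches:
  ∀n ∀l ∀j ∃m (F(n) ∨ T(n,l) ∨ F(j) ∨ ¬F(m))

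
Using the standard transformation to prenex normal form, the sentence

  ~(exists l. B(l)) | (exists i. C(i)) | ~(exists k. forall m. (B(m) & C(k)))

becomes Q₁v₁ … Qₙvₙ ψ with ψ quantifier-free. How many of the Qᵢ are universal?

2

Drive negations inward (¬∀x A ≡ ∃x ¬A, ¬∃x A ≡ ∀x ¬A, De Morgan for ∧/∨):
  (forall l. ~B(l)) | (exists i. C(i)) | (forall k. exists m. (~B(m) | ~C(k)))
All bound variables are already distinct, so no renaming is needed.
Extract every quantifier outward, since the variables are now distinct and don't occur free across branches:
  forall l. exists i. forall k. exists m. (~B(l) | C(i) | ~B(m) | ~C(k))
The prefix is forall l exists i forall k exists m: 2 universal, 2 existential.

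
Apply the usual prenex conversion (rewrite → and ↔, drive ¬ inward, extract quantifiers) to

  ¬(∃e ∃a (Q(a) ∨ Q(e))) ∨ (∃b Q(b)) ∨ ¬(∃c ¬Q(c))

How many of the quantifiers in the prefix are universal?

Move each ¬ inward, flipping quantifiers it crosses:
  (∀e ∀a (¬Q(a) ∧ ¬Q(e))) ∨ (∃b Q(b)) ∨ (∀c Q(c))
Extract every quantifier outward, since the variables are now distinct and don't occur free across branches:
  ∀e ∀a ∃b ∀c (¬Q(a) ∧ ¬Q(e) ∨ Q(b) ∨ Q(c))
The prefix is ∀e ∀a ∃b ∀c: 3 universal, 1 existential.

3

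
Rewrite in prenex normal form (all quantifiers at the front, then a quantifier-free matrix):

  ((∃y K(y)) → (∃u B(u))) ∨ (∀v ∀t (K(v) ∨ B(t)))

∀y ∃u ∀v ∀t (¬K(y) ∨ B(u) ∨ K(v) ∨ B(t))

Rewrite implications/biconditionals: A → B as ¬A ∨ B.
  ¬(∃y K(y)) ∨ (∃u B(u)) ∨ (∀v ∀t (K(v) ∨ B(t)))
Drive negations inward (¬∀x A ≡ ∃x ¬A, ¬∃x A ≡ ∀x ¬A, De Morgan for ∧/∨):
  (∀y ¬K(y)) ∨ (∃u B(u)) ∨ (∀v ∀t (K(v) ∨ B(t)))
All bound variables are already distinct, so no renaming is needed.
Finally move all quantifiers to the prefix:
  ∀y ∃u ∀v ∀t (¬K(y) ∨ B(u) ∨ K(v) ∨ B(t))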